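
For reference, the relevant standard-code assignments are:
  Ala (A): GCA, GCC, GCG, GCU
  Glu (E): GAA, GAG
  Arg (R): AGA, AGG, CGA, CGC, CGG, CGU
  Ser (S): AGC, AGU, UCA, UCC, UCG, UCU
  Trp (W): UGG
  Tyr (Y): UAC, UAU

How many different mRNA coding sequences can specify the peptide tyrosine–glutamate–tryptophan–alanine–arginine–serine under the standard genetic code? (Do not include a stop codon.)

576

Tyr: 2 codons.
Glu: 2 codons.
Trp: 1 codon.
Ala: 4 codons.
Arg: 6 codons.
Ser: 6 codons.
2 × 2 × 1 × 4 × 6 × 6 = 576.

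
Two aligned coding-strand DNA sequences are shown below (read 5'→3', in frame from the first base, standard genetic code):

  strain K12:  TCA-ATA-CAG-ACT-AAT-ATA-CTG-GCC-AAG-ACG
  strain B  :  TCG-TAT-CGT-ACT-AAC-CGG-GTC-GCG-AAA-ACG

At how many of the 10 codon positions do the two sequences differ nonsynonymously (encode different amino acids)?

4

Codon 1: TCA Ser / TCG Ser — synonymous.
Codon 2: ATA Ile / TAT Tyr — nonsynonymous.
Codon 3: CAG Gln / CGT Arg — nonsynonymous.
Codon 4: ACT Thr / ACT Thr — identical.
Codon 5: AAT Asn / AAC Asn — synonymous.
Codon 6: ATA Ile / CGG Arg — nonsynonymous.
Codon 7: CTG Leu / GTC Val — nonsynonymous.
Codon 8: GCC Ala / GCG Ala — synonymous.
Codon 9: AAG Lys / AAA Lys — synonymous.
Codon 10: ACG Thr / ACG Thr — identical.
Nonsynonymous differences: 4.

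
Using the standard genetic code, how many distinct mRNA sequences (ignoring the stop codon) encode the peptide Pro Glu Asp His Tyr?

64

Pro: 4 codons.
Glu: 2 codons.
Asp: 2 codons.
His: 2 codons.
Tyr: 2 codons.
4 × 2 × 2 × 2 × 2 = 64.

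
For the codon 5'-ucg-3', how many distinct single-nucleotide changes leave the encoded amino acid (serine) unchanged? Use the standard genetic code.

Position 1: none → 0 synonymous.
Position 2: none → 0 synonymous.
Position 3: UCU, UCC, UCA → 3 synonymous.
Total: 0 + 0 + 3 = 3.

3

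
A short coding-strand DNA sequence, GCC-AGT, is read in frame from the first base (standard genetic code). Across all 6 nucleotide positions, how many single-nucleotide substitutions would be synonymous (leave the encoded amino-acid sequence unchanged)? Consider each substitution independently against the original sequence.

4

Codon 1 (GCC, Ala): 3 synonymous substitutions.
Codon 2 (AGT, Ser): 1 synonymous substitution.
Total: 3 + 1 = 4.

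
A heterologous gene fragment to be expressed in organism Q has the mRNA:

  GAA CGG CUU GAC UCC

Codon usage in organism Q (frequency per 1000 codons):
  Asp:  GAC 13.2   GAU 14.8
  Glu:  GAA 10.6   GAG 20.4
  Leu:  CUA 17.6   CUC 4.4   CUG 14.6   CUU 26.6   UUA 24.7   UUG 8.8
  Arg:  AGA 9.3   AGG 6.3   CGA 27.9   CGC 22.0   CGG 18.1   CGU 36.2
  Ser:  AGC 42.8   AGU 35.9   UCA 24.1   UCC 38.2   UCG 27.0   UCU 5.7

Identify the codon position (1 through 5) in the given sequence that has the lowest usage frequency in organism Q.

Codon 1 GAA (Glu): 10.6 per 1000.
Codon 2 CGG (Arg): 18.1 per 1000.
Codon 3 CUU (Leu): 26.6 per 1000.
Codon 4 GAC (Asp): 13.2 per 1000.
Codon 5 UCC (Ser): 38.2 per 1000.
Lowest frequency is 10.6 at codon 1.

1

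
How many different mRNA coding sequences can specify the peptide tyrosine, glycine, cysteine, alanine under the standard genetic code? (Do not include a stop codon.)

64

Tyr: 2 codons.
Gly: 4 codons.
Cys: 2 codons.
Ala: 4 codons.
2 × 4 × 2 × 4 = 64.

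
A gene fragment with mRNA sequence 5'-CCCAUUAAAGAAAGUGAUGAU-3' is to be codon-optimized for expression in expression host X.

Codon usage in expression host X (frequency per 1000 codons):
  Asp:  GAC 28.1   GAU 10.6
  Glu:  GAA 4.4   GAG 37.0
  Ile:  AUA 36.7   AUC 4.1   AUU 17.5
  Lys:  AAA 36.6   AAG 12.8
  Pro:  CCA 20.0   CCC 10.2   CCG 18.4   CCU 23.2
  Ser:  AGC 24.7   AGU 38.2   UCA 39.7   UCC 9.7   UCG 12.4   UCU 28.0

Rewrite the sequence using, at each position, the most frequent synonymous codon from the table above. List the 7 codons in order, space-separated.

CCU AUA AAA GAG UCA GAC GAC

Codon 1 (Pro): best is CCU at 23.2.
Codon 2 (Ile): best is AUA at 36.7.
Codon 3 (Lys): best is AAA at 36.6.
Codon 4 (Glu): best is GAG at 37.0.
Codon 5 (Ser): best is UCA at 39.7.
Codon 6 (Asp): best is GAC at 28.1.
Codon 7 (Asp): best is GAC at 28.1.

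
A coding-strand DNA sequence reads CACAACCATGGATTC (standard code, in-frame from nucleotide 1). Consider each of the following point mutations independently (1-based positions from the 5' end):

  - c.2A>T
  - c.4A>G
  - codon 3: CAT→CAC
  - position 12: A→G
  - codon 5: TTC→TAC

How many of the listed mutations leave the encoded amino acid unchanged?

Codon 1: CAC (His) → CTC (Leu) — missense.
Codon 2: AAC (Asn) → GAC (Asp) — missense.
Codon 3: CAT (His) → CAC (His) — synonymous.
Codon 4: GGA (Gly) → GGG (Gly) — synonymous.
Codon 5: TTC (Phe) → TAC (Tyr) — missense.
Synonymous: 2 of 5.

2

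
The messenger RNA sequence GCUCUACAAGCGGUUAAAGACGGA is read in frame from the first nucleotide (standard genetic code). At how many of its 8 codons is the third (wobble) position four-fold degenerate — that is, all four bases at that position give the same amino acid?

5

Codon 1 GCU (Ala): third position 4-fold.
Codon 2 CUA (Leu): third position 4-fold.
Codon 3 CAA (Gln): third position 2-fold.
Codon 4 GCG (Ala): third position 4-fold.
Codon 5 GUU (Val): third position 4-fold.
Codon 6 AAA (Lys): third position 2-fold.
Codon 7 GAC (Asp): third position 2-fold.
Codon 8 GGA (Gly): third position 4-fold.
Four-fold degenerate third positions: 5.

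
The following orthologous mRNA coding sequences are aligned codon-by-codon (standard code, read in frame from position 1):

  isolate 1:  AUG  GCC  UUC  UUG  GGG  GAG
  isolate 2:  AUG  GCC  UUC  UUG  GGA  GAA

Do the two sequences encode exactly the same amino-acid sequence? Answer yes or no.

Codon 1: AUG Met / AUG Met — identical.
Codon 2: GCC Ala / GCC Ala — identical.
Codon 3: UUC Phe / UUC Phe — identical.
Codon 4: UUG Leu / UUG Leu — identical.
Codon 5: GGG Gly / GGA Gly — synonymous.
Codon 6: GAG Glu / GAA Glu — synonymous.
Nonsynonymous differences: 0 → same protein.

yes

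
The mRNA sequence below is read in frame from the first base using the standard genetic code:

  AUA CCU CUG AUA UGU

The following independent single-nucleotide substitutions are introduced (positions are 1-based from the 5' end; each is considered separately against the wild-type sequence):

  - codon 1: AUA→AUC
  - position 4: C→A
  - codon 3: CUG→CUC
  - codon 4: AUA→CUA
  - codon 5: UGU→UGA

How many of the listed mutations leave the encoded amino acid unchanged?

Codon 1: AUA (Ile) → AUC (Ile) — synonymous.
Codon 2: CCU (Pro) → ACU (Thr) — missense.
Codon 3: CUG (Leu) → CUC (Leu) — synonymous.
Codon 4: AUA (Ile) → CUA (Leu) — missense.
Codon 5: UGU (Cys) → UGA (Stop) — nonsense.
Synonymous: 2 of 5.

2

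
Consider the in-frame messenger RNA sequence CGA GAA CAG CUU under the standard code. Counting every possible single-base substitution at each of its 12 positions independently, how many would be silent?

9

Codon 1 (CGA, Arg): 4 synonymous substitutions.
Codon 2 (GAA, Glu): 1 synonymous substitution.
Codon 3 (CAG, Gln): 1 synonymous substitution.
Codon 4 (CUU, Leu): 3 synonymous substitutions.
Total: 4 + 1 + 1 + 3 = 9.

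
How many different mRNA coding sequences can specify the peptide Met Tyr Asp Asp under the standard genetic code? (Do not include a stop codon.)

Met: 1 codon.
Tyr: 2 codons.
Asp: 2 codons.
Asp: 2 codons.
1 × 2 × 2 × 2 = 8.

8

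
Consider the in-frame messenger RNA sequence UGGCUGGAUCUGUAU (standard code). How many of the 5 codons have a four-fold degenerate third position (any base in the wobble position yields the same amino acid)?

Codon 1 UGG (Trp): third position 1-fold.
Codon 2 CUG (Leu): third position 4-fold.
Codon 3 GAU (Asp): third position 2-fold.
Codon 4 CUG (Leu): third position 4-fold.
Codon 5 UAU (Tyr): third position 2-fold.
Four-fold degenerate third positions: 2.

2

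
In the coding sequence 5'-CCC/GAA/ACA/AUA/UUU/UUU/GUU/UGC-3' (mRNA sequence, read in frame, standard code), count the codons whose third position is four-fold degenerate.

Codon 1 CCC (Pro): third position 4-fold.
Codon 2 GAA (Glu): third position 2-fold.
Codon 3 ACA (Thr): third position 4-fold.
Codon 4 AUA (Ile): third position 3-fold.
Codon 5 UUU (Phe): third position 2-fold.
Codon 6 UUU (Phe): third position 2-fold.
Codon 7 GUU (Val): third position 4-fold.
Codon 8 UGC (Cys): third position 2-fold.
Four-fold degenerate third positions: 3.

3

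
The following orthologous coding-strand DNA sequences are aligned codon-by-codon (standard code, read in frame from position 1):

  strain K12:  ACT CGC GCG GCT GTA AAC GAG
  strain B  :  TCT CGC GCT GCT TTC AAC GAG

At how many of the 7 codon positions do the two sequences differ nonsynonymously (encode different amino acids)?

2

Codon 1: ACT Thr / TCT Ser — nonsynonymous.
Codon 2: CGC Arg / CGC Arg — identical.
Codon 3: GCG Ala / GCT Ala — synonymous.
Codon 4: GCT Ala / GCT Ala — identical.
Codon 5: GTA Val / TTC Phe — nonsynonymous.
Codon 6: AAC Asn / AAC Asn — identical.
Codon 7: GAG Glu / GAG Glu — identical.
Nonsynonymous differences: 2.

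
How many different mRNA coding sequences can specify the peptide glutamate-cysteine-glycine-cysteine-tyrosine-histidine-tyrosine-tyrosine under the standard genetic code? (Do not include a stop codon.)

512

Glu: 2 codons.
Cys: 2 codons.
Gly: 4 codons.
Cys: 2 codons.
Tyr: 2 codons.
His: 2 codons.
Tyr: 2 codons.
Tyr: 2 codons.
2 × 2 × 4 × 2 × 2 × 2 × 2 × 2 = 512.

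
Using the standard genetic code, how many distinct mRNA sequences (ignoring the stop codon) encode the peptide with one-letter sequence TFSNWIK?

576

Thr: 4 codons.
Phe: 2 codons.
Ser: 6 codons.
Asn: 2 codons.
Trp: 1 codon.
Ile: 3 codons.
Lys: 2 codons.
4 × 2 × 6 × 2 × 1 × 3 × 2 = 576.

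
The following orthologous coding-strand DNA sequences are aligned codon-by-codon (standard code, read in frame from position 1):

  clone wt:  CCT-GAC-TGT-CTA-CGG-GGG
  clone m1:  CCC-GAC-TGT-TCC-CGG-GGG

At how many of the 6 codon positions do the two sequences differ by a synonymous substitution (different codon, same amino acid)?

Codon 1: CCT Pro / CCC Pro — synonymous.
Codon 2: GAC Asp / GAC Asp — identical.
Codon 3: TGT Cys / TGT Cys — identical.
Codon 4: CTA Leu / TCC Ser — nonsynonymous.
Codon 5: CGG Arg / CGG Arg — identical.
Codon 6: GGG Gly / GGG Gly — identical.
Synonymous differences: 1.

1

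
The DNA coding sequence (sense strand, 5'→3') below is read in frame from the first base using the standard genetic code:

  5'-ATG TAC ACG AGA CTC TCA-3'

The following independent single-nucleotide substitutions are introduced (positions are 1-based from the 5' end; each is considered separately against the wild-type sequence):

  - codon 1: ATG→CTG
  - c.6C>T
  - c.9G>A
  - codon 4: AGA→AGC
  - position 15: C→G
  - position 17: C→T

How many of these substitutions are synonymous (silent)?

3

Codon 1: ATG (Met) → CTG (Leu) — missense.
Codon 2: TAC (Tyr) → TAT (Tyr) — synonymous.
Codon 3: ACG (Thr) → ACA (Thr) — synonymous.
Codon 4: AGA (Arg) → AGC (Ser) — missense.
Codon 5: CTC (Leu) → CTG (Leu) — synonymous.
Codon 6: TCA (Ser) → TTA (Leu) — missense.
Synonymous: 3 of 6.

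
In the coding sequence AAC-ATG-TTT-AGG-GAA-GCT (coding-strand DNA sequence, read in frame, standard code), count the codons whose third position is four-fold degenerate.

Codon 1 AAC (Asn): third position 2-fold.
Codon 2 ATG (Met): third position 1-fold.
Codon 3 TTT (Phe): third position 2-fold.
Codon 4 AGG (Arg): third position 2-fold.
Codon 5 GAA (Glu): third position 2-fold.
Codon 6 GCT (Ala): third position 4-fold.
Four-fold degenerate third positions: 1.

1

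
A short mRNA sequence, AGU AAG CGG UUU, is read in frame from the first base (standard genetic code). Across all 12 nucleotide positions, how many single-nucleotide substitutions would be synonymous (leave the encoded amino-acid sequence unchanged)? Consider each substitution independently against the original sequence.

7

Codon 1 (AGU, Ser): 1 synonymous substitution.
Codon 2 (AAG, Lys): 1 synonymous substitution.
Codon 3 (CGG, Arg): 4 synonymous substitutions.
Codon 4 (UUU, Phe): 1 synonymous substitution.
Total: 1 + 1 + 4 + 1 = 7.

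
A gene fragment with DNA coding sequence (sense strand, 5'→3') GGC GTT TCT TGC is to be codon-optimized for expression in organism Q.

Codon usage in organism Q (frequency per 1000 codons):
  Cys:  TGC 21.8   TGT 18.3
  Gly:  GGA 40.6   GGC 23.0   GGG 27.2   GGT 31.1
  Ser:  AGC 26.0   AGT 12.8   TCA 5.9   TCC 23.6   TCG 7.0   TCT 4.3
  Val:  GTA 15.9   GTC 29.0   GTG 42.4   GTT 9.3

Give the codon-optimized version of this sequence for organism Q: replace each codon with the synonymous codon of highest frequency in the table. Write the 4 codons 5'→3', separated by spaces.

Codon 1 (Gly): best is GGA at 40.6.
Codon 2 (Val): best is GTG at 42.4.
Codon 3 (Ser): best is AGC at 26.0.
Codon 4 (Cys): best is TGC at 21.8.

GGA GTG AGC TGC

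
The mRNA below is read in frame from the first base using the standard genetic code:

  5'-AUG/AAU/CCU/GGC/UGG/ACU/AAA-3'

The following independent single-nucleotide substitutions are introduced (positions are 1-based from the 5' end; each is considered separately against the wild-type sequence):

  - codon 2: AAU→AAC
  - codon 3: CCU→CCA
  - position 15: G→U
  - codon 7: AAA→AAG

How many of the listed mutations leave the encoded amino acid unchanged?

3

Codon 2: AAU (Asn) → AAC (Asn) — synonymous.
Codon 3: CCU (Pro) → CCA (Pro) — synonymous.
Codon 5: UGG (Trp) → UGU (Cys) — missense.
Codon 7: AAA (Lys) → AAG (Lys) — synonymous.
Synonymous: 3 of 4.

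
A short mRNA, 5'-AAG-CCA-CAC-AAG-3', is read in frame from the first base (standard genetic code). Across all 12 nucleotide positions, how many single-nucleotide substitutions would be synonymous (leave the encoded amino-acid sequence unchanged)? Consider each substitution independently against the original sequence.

Codon 1 (AAG, Lys): 1 synonymous substitution.
Codon 2 (CCA, Pro): 3 synonymous substitutions.
Codon 3 (CAC, His): 1 synonymous substitution.
Codon 4 (AAG, Lys): 1 synonymous substitution.
Total: 1 + 3 + 1 + 1 = 6.

6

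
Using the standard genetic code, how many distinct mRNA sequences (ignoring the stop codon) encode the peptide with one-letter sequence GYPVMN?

256

Gly: 4 codons.
Tyr: 2 codons.
Pro: 4 codons.
Val: 4 codons.
Met: 1 codon.
Asn: 2 codons.
4 × 2 × 4 × 4 × 1 × 2 = 256.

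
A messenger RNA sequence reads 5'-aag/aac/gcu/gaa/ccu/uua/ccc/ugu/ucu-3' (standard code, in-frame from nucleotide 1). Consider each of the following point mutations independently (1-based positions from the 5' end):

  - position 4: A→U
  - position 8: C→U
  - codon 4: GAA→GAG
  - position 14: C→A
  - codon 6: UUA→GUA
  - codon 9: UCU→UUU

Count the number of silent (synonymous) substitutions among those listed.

1

Codon 2: AAC (Asn) → UAC (Tyr) — missense.
Codon 3: GCU (Ala) → GUU (Val) — missense.
Codon 4: GAA (Glu) → GAG (Glu) — synonymous.
Codon 5: CCU (Pro) → CAU (His) — missense.
Codon 6: UUA (Leu) → GUA (Val) — missense.
Codon 9: UCU (Ser) → UUU (Phe) — missense.
Synonymous: 1 of 6.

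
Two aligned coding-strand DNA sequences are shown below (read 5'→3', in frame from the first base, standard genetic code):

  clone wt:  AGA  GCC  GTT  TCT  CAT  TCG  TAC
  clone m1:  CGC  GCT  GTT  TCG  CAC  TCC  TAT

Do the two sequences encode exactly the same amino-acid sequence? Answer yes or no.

yes

Codon 1: AGA Arg / CGC Arg — synonymous.
Codon 2: GCC Ala / GCT Ala — synonymous.
Codon 3: GTT Val / GTT Val — identical.
Codon 4: TCT Ser / TCG Ser — synonymous.
Codon 5: CAT His / CAC His — synonymous.
Codon 6: TCG Ser / TCC Ser — synonymous.
Codon 7: TAC Tyr / TAT Tyr — synonymous.
Nonsynonymous differences: 0 → same protein.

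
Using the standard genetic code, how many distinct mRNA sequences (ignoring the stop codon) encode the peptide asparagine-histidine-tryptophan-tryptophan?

Asn: 2 codons.
His: 2 codons.
Trp: 1 codon.
Trp: 1 codon.
2 × 2 × 1 × 1 = 4.

4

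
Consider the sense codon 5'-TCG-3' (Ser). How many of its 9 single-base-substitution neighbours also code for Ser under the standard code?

Position 1: none → 0 synonymous.
Position 2: none → 0 synonymous.
Position 3: TCT, TCC, TCA → 3 synonymous.
Total: 0 + 0 + 3 = 3.

3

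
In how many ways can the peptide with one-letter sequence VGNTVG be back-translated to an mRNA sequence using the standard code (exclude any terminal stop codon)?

2048

Val: 4 codons.
Gly: 4 codons.
Asn: 2 codons.
Thr: 4 codons.
Val: 4 codons.
Gly: 4 codons.
4 × 4 × 2 × 4 × 4 × 4 = 2048.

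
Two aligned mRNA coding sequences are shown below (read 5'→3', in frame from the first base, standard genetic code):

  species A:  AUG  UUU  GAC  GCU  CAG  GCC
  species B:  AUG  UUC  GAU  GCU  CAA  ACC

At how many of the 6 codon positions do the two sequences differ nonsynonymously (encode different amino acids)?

Codon 1: AUG Met / AUG Met — identical.
Codon 2: UUU Phe / UUC Phe — synonymous.
Codon 3: GAC Asp / GAU Asp — synonymous.
Codon 4: GCU Ala / GCU Ala — identical.
Codon 5: CAG Gln / CAA Gln — synonymous.
Codon 6: GCC Ala / ACC Thr — nonsynonymous.
Nonsynonymous differences: 1.

1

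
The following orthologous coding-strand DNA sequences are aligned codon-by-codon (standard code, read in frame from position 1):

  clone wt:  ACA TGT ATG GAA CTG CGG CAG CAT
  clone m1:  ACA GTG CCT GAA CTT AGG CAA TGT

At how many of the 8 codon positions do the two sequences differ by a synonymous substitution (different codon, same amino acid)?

3

Codon 1: ACA Thr / ACA Thr — identical.
Codon 2: TGT Cys / GTG Val — nonsynonymous.
Codon 3: ATG Met / CCT Pro — nonsynonymous.
Codon 4: GAA Glu / GAA Glu — identical.
Codon 5: CTG Leu / CTT Leu — synonymous.
Codon 6: CGG Arg / AGG Arg — synonymous.
Codon 7: CAG Gln / CAA Gln — synonymous.
Codon 8: CAT His / TGT Cys — nonsynonymous.
Synonymous differences: 3.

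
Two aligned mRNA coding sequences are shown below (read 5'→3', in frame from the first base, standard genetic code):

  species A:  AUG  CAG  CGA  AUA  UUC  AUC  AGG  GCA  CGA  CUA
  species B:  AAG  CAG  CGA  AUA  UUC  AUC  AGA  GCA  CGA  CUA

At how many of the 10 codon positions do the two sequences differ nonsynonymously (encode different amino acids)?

Codon 1: AUG Met / AAG Lys — nonsynonymous.
Codon 2: CAG Gln / CAG Gln — identical.
Codon 3: CGA Arg / CGA Arg — identical.
Codon 4: AUA Ile / AUA Ile — identical.
Codon 5: UUC Phe / UUC Phe — identical.
Codon 6: AUC Ile / AUC Ile — identical.
Codon 7: AGG Arg / AGA Arg — synonymous.
Codon 8: GCA Ala / GCA Ala — identical.
Codon 9: CGA Arg / CGA Arg — identical.
Codon 10: CUA Leu / CUA Leu — identical.
Nonsynonymous differences: 1.

1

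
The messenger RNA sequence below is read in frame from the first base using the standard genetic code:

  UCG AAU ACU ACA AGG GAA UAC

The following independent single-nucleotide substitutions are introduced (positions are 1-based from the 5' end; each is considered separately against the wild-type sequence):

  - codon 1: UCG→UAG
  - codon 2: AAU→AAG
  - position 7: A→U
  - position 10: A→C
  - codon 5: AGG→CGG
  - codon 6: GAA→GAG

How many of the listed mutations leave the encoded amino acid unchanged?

Codon 1: UCG (Ser) → UAG (Stop) — nonsense.
Codon 2: AAU (Asn) → AAG (Lys) — missense.
Codon 3: ACU (Thr) → UCU (Ser) — missense.
Codon 4: ACA (Thr) → CCA (Pro) — missense.
Codon 5: AGG (Arg) → CGG (Arg) — synonymous.
Codon 6: GAA (Glu) → GAG (Glu) — synonymous.
Synonymous: 2 of 6.

2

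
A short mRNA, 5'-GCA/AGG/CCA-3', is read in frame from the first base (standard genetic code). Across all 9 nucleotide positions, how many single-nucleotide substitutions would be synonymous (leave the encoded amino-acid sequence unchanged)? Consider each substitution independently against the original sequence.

Codon 1 (GCA, Ala): 3 synonymous substitutions.
Codon 2 (AGG, Arg): 2 synonymous substitutions.
Codon 3 (CCA, Pro): 3 synonymous substitutions.
Total: 3 + 2 + 3 = 8.

8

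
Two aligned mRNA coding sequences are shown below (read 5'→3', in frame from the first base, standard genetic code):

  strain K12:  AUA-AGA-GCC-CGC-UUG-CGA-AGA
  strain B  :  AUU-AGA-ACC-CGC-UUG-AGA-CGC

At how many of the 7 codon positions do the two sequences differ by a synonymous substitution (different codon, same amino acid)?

3

Codon 1: AUA Ile / AUU Ile — synonymous.
Codon 2: AGA Arg / AGA Arg — identical.
Codon 3: GCC Ala / ACC Thr — nonsynonymous.
Codon 4: CGC Arg / CGC Arg — identical.
Codon 5: UUG Leu / UUG Leu — identical.
Codon 6: CGA Arg / AGA Arg — synonymous.
Codon 7: AGA Arg / CGC Arg — synonymous.
Synonymous differences: 3.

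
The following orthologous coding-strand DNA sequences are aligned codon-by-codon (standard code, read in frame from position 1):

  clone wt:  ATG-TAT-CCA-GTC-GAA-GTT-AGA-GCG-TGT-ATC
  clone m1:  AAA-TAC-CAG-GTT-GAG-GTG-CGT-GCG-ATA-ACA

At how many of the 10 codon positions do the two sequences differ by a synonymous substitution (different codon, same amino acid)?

5

Codon 1: ATG Met / AAA Lys — nonsynonymous.
Codon 2: TAT Tyr / TAC Tyr — synonymous.
Codon 3: CCA Pro / CAG Gln — nonsynonymous.
Codon 4: GTC Val / GTT Val — synonymous.
Codon 5: GAA Glu / GAG Glu — synonymous.
Codon 6: GTT Val / GTG Val — synonymous.
Codon 7: AGA Arg / CGT Arg — synonymous.
Codon 8: GCG Ala / GCG Ala — identical.
Codon 9: TGT Cys / ATA Ile — nonsynonymous.
Codon 10: ATC Ile / ACA Thr — nonsynonymous.
Synonymous differences: 5.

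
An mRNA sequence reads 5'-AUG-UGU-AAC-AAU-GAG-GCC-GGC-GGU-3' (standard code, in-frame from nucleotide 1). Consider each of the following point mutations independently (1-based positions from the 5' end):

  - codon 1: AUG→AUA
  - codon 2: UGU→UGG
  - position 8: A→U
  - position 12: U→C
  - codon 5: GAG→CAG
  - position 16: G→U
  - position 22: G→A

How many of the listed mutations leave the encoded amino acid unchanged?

Codon 1: AUG (Met) → AUA (Ile) — missense.
Codon 2: UGU (Cys) → UGG (Trp) — missense.
Codon 3: AAC (Asn) → AUC (Ile) — missense.
Codon 4: AAU (Asn) → AAC (Asn) — synonymous.
Codon 5: GAG (Glu) → CAG (Gln) — missense.
Codon 6: GCC (Ala) → UCC (Ser) — missense.
Codon 8: GGU (Gly) → AGU (Ser) — missense.
Synonymous: 1 of 7.

1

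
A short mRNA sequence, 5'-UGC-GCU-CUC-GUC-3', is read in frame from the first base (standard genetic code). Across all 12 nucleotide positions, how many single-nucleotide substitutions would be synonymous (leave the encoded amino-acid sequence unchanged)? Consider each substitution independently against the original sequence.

10

Codon 1 (UGC, Cys): 1 synonymous substitution.
Codon 2 (GCU, Ala): 3 synonymous substitutions.
Codon 3 (CUC, Leu): 3 synonymous substitutions.
Codon 4 (GUC, Val): 3 synonymous substitutions.
Total: 1 + 3 + 3 + 3 = 10.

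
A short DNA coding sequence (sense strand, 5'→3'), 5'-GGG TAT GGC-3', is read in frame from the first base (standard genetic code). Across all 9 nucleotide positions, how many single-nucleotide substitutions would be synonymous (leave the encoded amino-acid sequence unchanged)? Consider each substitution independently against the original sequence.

Codon 1 (GGG, Gly): 3 synonymous substitutions.
Codon 2 (TAT, Tyr): 1 synonymous substitution.
Codon 3 (GGC, Gly): 3 synonymous substitutions.
Total: 3 + 1 + 3 = 7.

7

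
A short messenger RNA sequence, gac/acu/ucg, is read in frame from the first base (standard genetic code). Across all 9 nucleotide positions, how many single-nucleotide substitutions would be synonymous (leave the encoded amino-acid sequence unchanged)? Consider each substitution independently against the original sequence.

7

Codon 1 (GAC, Asp): 1 synonymous substitution.
Codon 2 (ACU, Thr): 3 synonymous substitutions.
Codon 3 (UCG, Ser): 3 synonymous substitutions.
Total: 1 + 3 + 3 = 7.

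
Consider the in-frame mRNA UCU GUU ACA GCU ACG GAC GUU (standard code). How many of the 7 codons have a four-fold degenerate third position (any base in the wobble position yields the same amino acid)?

Codon 1 UCU (Ser): third position 4-fold.
Codon 2 GUU (Val): third position 4-fold.
Codon 3 ACA (Thr): third position 4-fold.
Codon 4 GCU (Ala): third position 4-fold.
Codon 5 ACG (Thr): third position 4-fold.
Codon 6 GAC (Asp): third position 2-fold.
Codon 7 GUU (Val): third position 4-fold.
Four-fold degenerate third positions: 6.

6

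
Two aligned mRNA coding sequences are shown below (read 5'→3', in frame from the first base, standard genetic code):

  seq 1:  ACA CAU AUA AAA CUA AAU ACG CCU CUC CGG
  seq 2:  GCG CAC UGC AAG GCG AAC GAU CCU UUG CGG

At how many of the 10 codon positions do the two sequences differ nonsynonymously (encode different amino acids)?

Codon 1: ACA Thr / GCG Ala — nonsynonymous.
Codon 2: CAU His / CAC His — synonymous.
Codon 3: AUA Ile / UGC Cys — nonsynonymous.
Codon 4: AAA Lys / AAG Lys — synonymous.
Codon 5: CUA Leu / GCG Ala — nonsynonymous.
Codon 6: AAU Asn / AAC Asn — synonymous.
Codon 7: ACG Thr / GAU Asp — nonsynonymous.
Codon 8: CCU Pro / CCU Pro — identical.
Codon 9: CUC Leu / UUG Leu — synonymous.
Codon 10: CGG Arg / CGG Arg — identical.
Nonsynonymous differences: 4.

4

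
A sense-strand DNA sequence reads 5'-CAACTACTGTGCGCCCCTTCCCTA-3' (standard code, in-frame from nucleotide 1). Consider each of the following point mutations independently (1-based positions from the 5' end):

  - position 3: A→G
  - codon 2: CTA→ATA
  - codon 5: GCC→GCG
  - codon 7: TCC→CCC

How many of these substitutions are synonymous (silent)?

Codon 1: CAA (Gln) → CAG (Gln) — synonymous.
Codon 2: CTA (Leu) → ATA (Ile) — missense.
Codon 5: GCC (Ala) → GCG (Ala) — synonymous.
Codon 7: TCC (Ser) → CCC (Pro) — missense.
Synonymous: 2 of 4.

2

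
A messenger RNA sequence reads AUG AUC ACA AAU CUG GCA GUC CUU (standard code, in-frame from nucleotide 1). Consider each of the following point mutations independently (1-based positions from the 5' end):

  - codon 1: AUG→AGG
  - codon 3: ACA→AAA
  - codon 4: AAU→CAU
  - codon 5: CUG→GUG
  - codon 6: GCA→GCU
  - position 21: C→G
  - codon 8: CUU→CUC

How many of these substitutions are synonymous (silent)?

Codon 1: AUG (Met) → AGG (Arg) — missense.
Codon 3: ACA (Thr) → AAA (Lys) — missense.
Codon 4: AAU (Asn) → CAU (His) — missense.
Codon 5: CUG (Leu) → GUG (Val) — missense.
Codon 6: GCA (Ala) → GCU (Ala) — synonymous.
Codon 7: GUC (Val) → GUG (Val) — synonymous.
Codon 8: CUU (Leu) → CUC (Leu) — synonymous.
Synonymous: 3 of 7.

3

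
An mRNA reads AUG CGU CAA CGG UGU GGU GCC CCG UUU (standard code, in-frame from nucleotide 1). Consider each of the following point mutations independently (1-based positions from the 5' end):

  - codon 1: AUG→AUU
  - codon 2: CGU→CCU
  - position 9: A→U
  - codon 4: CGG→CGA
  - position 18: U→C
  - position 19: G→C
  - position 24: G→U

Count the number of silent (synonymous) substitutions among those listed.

3

Codon 1: AUG (Met) → AUU (Ile) — missense.
Codon 2: CGU (Arg) → CCU (Pro) — missense.
Codon 3: CAA (Gln) → CAU (His) — missense.
Codon 4: CGG (Arg) → CGA (Arg) — synonymous.
Codon 6: GGU (Gly) → GGC (Gly) — synonymous.
Codon 7: GCC (Ala) → CCC (Pro) — missense.
Codon 8: CCG (Pro) → CCU (Pro) — synonymous.
Synonymous: 3 of 7.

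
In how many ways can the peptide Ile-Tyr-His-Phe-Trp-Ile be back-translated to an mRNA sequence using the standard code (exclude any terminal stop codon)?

72

Ile: 3 codons.
Tyr: 2 codons.
His: 2 codons.
Phe: 2 codons.
Trp: 1 codon.
Ile: 3 codons.
3 × 2 × 2 × 2 × 1 × 3 = 72.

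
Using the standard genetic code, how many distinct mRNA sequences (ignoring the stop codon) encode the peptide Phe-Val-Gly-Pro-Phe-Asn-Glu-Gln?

2048

Phe: 2 codons.
Val: 4 codons.
Gly: 4 codons.
Pro: 4 codons.
Phe: 2 codons.
Asn: 2 codons.
Glu: 2 codons.
Gln: 2 codons.
2 × 4 × 4 × 4 × 2 × 2 × 2 × 2 = 2048.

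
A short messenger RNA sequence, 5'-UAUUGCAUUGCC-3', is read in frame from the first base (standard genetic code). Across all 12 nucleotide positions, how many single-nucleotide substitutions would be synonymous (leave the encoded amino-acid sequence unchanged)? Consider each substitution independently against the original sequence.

7

Codon 1 (UAU, Tyr): 1 synonymous substitution.
Codon 2 (UGC, Cys): 1 synonymous substitution.
Codon 3 (AUU, Ile): 2 synonymous substitutions.
Codon 4 (GCC, Ala): 3 synonymous substitutions.
Total: 1 + 1 + 2 + 3 = 7.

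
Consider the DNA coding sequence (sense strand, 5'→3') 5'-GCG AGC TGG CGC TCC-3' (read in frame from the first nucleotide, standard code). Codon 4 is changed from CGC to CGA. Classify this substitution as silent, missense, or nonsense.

silent

Position 12 falls in codon 4: CGC → Arg.
After the substitution the codon is CGA → Arg.
Both encode Arg, so the change is synonymous.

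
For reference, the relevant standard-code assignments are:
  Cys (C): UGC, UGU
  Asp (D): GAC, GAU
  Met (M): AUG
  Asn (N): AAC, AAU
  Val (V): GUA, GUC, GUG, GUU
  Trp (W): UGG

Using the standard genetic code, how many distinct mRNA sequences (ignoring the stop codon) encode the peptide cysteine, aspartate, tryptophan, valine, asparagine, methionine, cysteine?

Cys: 2 codons.
Asp: 2 codons.
Trp: 1 codon.
Val: 4 codons.
Asn: 2 codons.
Met: 1 codon.
Cys: 2 codons.
2 × 2 × 1 × 4 × 2 × 1 × 2 = 64.

64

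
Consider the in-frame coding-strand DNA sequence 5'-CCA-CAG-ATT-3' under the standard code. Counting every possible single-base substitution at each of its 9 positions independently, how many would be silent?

Codon 1 (CCA, Pro): 3 synonymous substitutions.
Codon 2 (CAG, Gln): 1 synonymous substitution.
Codon 3 (ATT, Ile): 2 synonymous substitutions.
Total: 3 + 1 + 2 = 6.

6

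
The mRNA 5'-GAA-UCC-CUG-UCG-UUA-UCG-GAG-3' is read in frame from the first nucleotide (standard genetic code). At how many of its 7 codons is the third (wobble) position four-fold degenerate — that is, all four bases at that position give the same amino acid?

4

Codon 1 GAA (Glu): third position 2-fold.
Codon 2 UCC (Ser): third position 4-fold.
Codon 3 CUG (Leu): third position 4-fold.
Codon 4 UCG (Ser): third position 4-fold.
Codon 5 UUA (Leu): third position 2-fold.
Codon 6 UCG (Ser): third position 4-fold.
Codon 7 GAG (Glu): third position 2-fold.
Four-fold degenerate third positions: 4.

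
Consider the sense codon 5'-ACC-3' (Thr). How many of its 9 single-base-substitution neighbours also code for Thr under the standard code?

3

Position 1: none → 0 synonymous.
Position 2: none → 0 synonymous.
Position 3: ACU, ACA, ACG → 3 synonymous.
Total: 0 + 0 + 3 = 3.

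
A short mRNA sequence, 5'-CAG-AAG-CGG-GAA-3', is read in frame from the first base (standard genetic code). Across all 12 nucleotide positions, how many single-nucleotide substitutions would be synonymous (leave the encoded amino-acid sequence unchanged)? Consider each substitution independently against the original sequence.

7

Codon 1 (CAG, Gln): 1 synonymous substitution.
Codon 2 (AAG, Lys): 1 synonymous substitution.
Codon 3 (CGG, Arg): 4 synonymous substitutions.
Codon 4 (GAA, Glu): 1 synonymous substitution.
Total: 1 + 1 + 4 + 1 = 7.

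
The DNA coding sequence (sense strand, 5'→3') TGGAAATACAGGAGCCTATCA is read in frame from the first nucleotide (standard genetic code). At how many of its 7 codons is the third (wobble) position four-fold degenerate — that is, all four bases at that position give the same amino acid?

2

Codon 1 TGG (Trp): third position 1-fold.
Codon 2 AAA (Lys): third position 2-fold.
Codon 3 TAC (Tyr): third position 2-fold.
Codon 4 AGG (Arg): third position 2-fold.
Codon 5 AGC (Ser): third position 2-fold.
Codon 6 CTA (Leu): third position 4-fold.
Codon 7 TCA (Ser): third position 4-fold.
Four-fold degenerate third positions: 2.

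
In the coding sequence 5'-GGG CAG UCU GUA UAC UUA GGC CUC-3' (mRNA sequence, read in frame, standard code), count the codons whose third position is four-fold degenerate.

Codon 1 GGG (Gly): third position 4-fold.
Codon 2 CAG (Gln): third position 2-fold.
Codon 3 UCU (Ser): third position 4-fold.
Codon 4 GUA (Val): third position 4-fold.
Codon 5 UAC (Tyr): third position 2-fold.
Codon 6 UUA (Leu): third position 2-fold.
Codon 7 GGC (Gly): third position 4-fold.
Codon 8 CUC (Leu): third position 4-fold.
Four-fold degenerate third positions: 5.

5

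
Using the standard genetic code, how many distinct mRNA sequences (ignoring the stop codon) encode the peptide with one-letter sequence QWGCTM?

Gln: 2 codons.
Trp: 1 codon.
Gly: 4 codons.
Cys: 2 codons.
Thr: 4 codons.
Met: 1 codon.
2 × 1 × 4 × 2 × 4 × 1 = 64.

64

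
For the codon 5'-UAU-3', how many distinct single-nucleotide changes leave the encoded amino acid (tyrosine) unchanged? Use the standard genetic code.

Position 1: none → 0 synonymous.
Position 2: none → 0 synonymous.
Position 3: UAC → 1 synonymous.
Total: 0 + 0 + 1 = 1.

1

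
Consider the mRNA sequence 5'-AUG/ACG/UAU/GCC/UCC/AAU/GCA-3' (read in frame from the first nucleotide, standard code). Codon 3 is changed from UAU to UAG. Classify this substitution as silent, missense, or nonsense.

Position 9 falls in codon 3: UAU → Tyr.
After the substitution the codon is UAG → Stop.
The new codon is a stop codon, so this is a nonsense mutation.

nonsense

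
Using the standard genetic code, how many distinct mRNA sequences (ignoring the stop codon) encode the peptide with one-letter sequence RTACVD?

1536

Arg: 6 codons.
Thr: 4 codons.
Ala: 4 codons.
Cys: 2 codons.
Val: 4 codons.
Asp: 2 codons.
6 × 4 × 4 × 2 × 4 × 2 = 1536.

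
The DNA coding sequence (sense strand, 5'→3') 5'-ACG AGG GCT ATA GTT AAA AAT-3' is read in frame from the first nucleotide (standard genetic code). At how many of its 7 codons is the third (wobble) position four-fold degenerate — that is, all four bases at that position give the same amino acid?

3

Codon 1 ACG (Thr): third position 4-fold.
Codon 2 AGG (Arg): third position 2-fold.
Codon 3 GCT (Ala): third position 4-fold.
Codon 4 ATA (Ile): third position 3-fold.
Codon 5 GTT (Val): third position 4-fold.
Codon 6 AAA (Lys): third position 2-fold.
Codon 7 AAT (Asn): third position 2-fold.
Four-fold degenerate third positions: 3.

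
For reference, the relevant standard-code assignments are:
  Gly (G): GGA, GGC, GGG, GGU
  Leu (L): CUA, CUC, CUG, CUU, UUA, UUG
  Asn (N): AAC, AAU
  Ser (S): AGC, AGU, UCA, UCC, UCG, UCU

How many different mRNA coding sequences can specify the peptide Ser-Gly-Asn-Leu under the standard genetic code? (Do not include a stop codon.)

288

Ser: 6 codons.
Gly: 4 codons.
Asn: 2 codons.
Leu: 6 codons.
6 × 4 × 2 × 6 = 288.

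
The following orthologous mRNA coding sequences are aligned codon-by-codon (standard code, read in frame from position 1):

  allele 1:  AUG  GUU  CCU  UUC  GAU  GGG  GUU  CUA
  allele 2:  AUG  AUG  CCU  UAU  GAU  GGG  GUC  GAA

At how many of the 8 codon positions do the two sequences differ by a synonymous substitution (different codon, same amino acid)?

Codon 1: AUG Met / AUG Met — identical.
Codon 2: GUU Val / AUG Met — nonsynonymous.
Codon 3: CCU Pro / CCU Pro — identical.
Codon 4: UUC Phe / UAU Tyr — nonsynonymous.
Codon 5: GAU Asp / GAU Asp — identical.
Codon 6: GGG Gly / GGG Gly — identical.
Codon 7: GUU Val / GUC Val — synonymous.
Codon 8: CUA Leu / GAA Glu — nonsynonymous.
Synonymous differences: 1.

1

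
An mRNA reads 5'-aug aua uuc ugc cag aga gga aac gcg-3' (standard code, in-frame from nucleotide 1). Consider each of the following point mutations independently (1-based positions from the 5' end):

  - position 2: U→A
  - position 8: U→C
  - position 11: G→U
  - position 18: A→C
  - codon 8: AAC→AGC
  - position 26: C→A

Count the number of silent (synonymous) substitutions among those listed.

Codon 1: AUG (Met) → AAG (Lys) — missense.
Codon 3: UUC (Phe) → UCC (Ser) — missense.
Codon 4: UGC (Cys) → UUC (Phe) — missense.
Codon 6: AGA (Arg) → AGC (Ser) — missense.
Codon 8: AAC (Asn) → AGC (Ser) — missense.
Codon 9: GCG (Ala) → GAG (Glu) — missense.
Synonymous: 0 of 6.

0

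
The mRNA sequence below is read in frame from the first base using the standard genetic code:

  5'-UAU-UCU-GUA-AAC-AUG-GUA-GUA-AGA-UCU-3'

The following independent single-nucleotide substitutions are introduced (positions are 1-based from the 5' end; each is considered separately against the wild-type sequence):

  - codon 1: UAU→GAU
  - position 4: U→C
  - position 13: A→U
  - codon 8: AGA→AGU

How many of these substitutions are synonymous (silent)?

0

Codon 1: UAU (Tyr) → GAU (Asp) — missense.
Codon 2: UCU (Ser) → CCU (Pro) — missense.
Codon 5: AUG (Met) → UUG (Leu) — missense.
Codon 8: AGA (Arg) → AGU (Ser) — missense.
Synonymous: 0 of 4.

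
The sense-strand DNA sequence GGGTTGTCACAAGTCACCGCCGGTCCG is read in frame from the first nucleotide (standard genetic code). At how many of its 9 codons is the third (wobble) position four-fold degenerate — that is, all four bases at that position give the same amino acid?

7

Codon 1 GGG (Gly): third position 4-fold.
Codon 2 TTG (Leu): third position 2-fold.
Codon 3 TCA (Ser): third position 4-fold.
Codon 4 CAA (Gln): third position 2-fold.
Codon 5 GTC (Val): third position 4-fold.
Codon 6 ACC (Thr): third position 4-fold.
Codon 7 GCC (Ala): third position 4-fold.
Codon 8 GGT (Gly): third position 4-fold.
Codon 9 CCG (Pro): third position 4-fold.
Four-fold degenerate third positions: 7.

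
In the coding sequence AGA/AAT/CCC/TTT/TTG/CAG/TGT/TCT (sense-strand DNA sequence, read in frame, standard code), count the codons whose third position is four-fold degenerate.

Codon 1 AGA (Arg): third position 2-fold.
Codon 2 AAT (Asn): third position 2-fold.
Codon 3 CCC (Pro): third position 4-fold.
Codon 4 TTT (Phe): third position 2-fold.
Codon 5 TTG (Leu): third position 2-fold.
Codon 6 CAG (Gln): third position 2-fold.
Codon 7 TGT (Cys): third position 2-fold.
Codon 8 TCT (Ser): third position 4-fold.
Four-fold degenerate third positions: 2.

2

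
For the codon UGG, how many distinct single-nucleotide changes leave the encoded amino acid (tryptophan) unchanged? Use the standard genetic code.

Position 1: none → 0 synonymous.
Position 2: none → 0 synonymous.
Position 3: none → 0 synonymous.
Total: 0 + 0 + 0 = 0.

0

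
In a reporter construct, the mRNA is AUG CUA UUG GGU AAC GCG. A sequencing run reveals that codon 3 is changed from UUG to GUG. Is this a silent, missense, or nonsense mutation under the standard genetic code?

missense

Position 7 falls in codon 3: UUG → Leu.
After the substitution the codon is GUG → Val.
Leu ≠ Val, so this is a missense mutation.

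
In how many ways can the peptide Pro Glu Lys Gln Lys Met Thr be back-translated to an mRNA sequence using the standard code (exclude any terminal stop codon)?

256

Pro: 4 codons.
Glu: 2 codons.
Lys: 2 codons.
Gln: 2 codons.
Lys: 2 codons.
Met: 1 codon.
Thr: 4 codons.
4 × 2 × 2 × 2 × 2 × 1 × 4 = 256.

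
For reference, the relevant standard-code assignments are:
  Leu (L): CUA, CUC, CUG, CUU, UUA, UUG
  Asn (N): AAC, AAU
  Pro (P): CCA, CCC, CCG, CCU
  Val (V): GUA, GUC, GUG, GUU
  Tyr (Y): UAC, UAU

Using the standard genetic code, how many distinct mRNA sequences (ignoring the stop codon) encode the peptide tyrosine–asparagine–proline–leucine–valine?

384

Tyr: 2 codons.
Asn: 2 codons.
Pro: 4 codons.
Leu: 6 codons.
Val: 4 codons.
2 × 2 × 4 × 6 × 4 = 384.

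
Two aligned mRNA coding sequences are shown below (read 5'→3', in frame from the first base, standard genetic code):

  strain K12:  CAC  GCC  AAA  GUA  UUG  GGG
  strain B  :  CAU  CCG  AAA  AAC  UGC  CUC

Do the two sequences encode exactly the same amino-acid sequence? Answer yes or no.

no

Codon 1: CAC His / CAU His — synonymous.
Codon 2: GCC Ala / CCG Pro — nonsynonymous.
Codon 3: AAA Lys / AAA Lys — identical.
Codon 4: GUA Val / AAC Asn — nonsynonymous.
Codon 5: UUG Leu / UGC Cys — nonsynonymous.
Codon 6: GGG Gly / CUC Leu — nonsynonymous.
Nonsynonymous differences: 4 → different protein.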